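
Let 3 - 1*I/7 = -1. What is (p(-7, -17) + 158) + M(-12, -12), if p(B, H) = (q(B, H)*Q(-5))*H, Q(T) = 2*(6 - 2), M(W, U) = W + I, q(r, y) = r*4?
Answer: 3982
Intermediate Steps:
I = 28 (I = 21 - 7*(-1) = 21 + 7 = 28)
q(r, y) = 4*r
M(W, U) = 28 + W (M(W, U) = W + 28 = 28 + W)
Q(T) = 8 (Q(T) = 2*4 = 8)
p(B, H) = 32*B*H (p(B, H) = ((4*B)*8)*H = (32*B)*H = 32*B*H)
(p(-7, -17) + 158) + M(-12, -12) = (32*(-7)*(-17) + 158) + (28 - 12) = (3808 + 158) + 16 = 3966 + 16 = 3982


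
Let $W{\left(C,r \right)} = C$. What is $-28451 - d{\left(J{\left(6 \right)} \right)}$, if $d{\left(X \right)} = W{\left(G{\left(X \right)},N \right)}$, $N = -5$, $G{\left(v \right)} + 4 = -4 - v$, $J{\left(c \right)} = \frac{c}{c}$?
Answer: $-28442$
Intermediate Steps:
$J{\left(c \right)} = 1$
$G{\left(v \right)} = -8 - v$ ($G{\left(v \right)} = -4 - \left(4 + v\right) = -8 - v$)
$d{\left(X \right)} = -8 - X$
$-28451 - d{\left(J{\left(6 \right)} \right)} = -28451 - \left(-8 - 1\right) = -28451 - -9 = -28451 + 9 = -28442$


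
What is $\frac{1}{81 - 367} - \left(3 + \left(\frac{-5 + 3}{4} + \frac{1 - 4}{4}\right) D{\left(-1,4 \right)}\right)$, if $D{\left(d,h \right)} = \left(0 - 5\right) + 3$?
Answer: $- \frac{787}{143} \approx -5.5035$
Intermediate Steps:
$D{\left(d,h \right)} = -2$ ($D{\left(d,h \right)} = -5 + 3 = -2$)
$\frac{1}{81 - 367} - \left(3 + \left(\frac{-5 + 3}{4} + \frac{1 - 4}{4}\right) D{\left(-1,4 \right)}\right) = \frac{1}{81 - 367} - \left(3 + \left(\frac{-5 + 3}{4} + \frac{1 - 4}{4}\right) \left(-2\right)\right) = \frac{1}{-286} - \left(3 + \left(\left(-2\right) \frac{1}{4} + \left(1 - 4\right) \frac{1}{4}\right) \left(-2\right)\right) = - \frac{1}{286} - \left(3 + \left(- \frac{1}{2} - \frac{3}{4}\right) \left(-2\right)\right) = - \frac{1}{286} - \left(3 - - \frac{5}{2}\right) = - \frac{1}{286} - \left(3 + \frac{5}{2}\right) = - \frac{1}{286} - \frac{11}{2} = - \frac{787}{143}$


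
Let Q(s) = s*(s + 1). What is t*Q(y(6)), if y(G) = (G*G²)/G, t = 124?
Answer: 165168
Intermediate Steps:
y(G) = G² (y(G) = G³/G = G²)
Q(s) = s*(1 + s)
t*Q(y(6)) = 124*(6²*(1 + 6²)) = 124*(36*(1 + 36)) = 124*(36*37) = 124*1332 = 165168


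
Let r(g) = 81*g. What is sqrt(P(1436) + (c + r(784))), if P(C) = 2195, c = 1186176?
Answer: 25*sqrt(2003) ≈ 1118.9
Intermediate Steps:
sqrt(P(1436) + (c + r(784))) = sqrt(2195 + (1186176 + 81*784)) = sqrt(2195 + (1186176 + 63504)) = sqrt(2195 + 1249680) = sqrt(1251875) = 25*sqrt(2003)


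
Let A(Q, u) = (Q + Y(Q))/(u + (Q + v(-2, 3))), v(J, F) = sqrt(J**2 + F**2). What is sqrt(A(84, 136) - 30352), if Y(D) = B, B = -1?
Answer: sqrt(-6677357 - 30352*sqrt(13))/sqrt(220 + sqrt(13)) ≈ 174.22*I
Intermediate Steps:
Y(D) = -1
v(J, F) = sqrt(F**2 + J**2)
A(Q, u) = (-1 + Q)/(Q + u + sqrt(13)) (A(Q, u) = (Q - 1)/(u + (Q + sqrt(3**2 + (-2)**2))) = (-1 + Q)/(u + (Q + sqrt(9 + 4))) = (-1 + Q)/(u + (Q + sqrt(13))) = (-1 + Q)/(Q + u + sqrt(13)))
sqrt(A(84, 136) - 30352) = sqrt((-1 + 84)/(84 + 136 + sqrt(13)) - 30352) = sqrt(83/(220 + sqrt(13)) - 30352) = sqrt(-30352 + 83/(220 + sqrt(13)))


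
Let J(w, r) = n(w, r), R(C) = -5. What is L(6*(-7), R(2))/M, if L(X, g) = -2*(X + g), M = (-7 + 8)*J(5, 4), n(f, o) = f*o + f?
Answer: 94/25 ≈ 3.7600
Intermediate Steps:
n(f, o) = f + f*o
J(w, r) = w*(1 + r)
M = 25 (M = (-7 + 8)*(5*(1 + 4)) = 1*(5*5) = 1*25 = 25)
L(X, g) = -2*X - 2*g
L(6*(-7), R(2))/M = (-12*(-7) - 2*(-5))/25 = (-2*(-42) + 10)*(1/25) = (84 + 10)*(1/25) = 94*(1/25) = 94/25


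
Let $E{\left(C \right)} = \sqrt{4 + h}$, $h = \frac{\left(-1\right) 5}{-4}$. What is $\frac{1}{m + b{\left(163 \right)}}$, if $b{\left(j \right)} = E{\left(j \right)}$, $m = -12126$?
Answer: $- \frac{16168}{196053161} - \frac{2 \sqrt{21}}{588159483} \approx -8.2483 \cdot 10^{-5}$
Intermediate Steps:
$h = \frac{5}{4}$ ($h = \left(-5\right) \left(- \frac{1}{4}\right) = \frac{5}{4} \approx 1.25$)
$E{\left(C \right)} = \frac{\sqrt{21}}{2}$ ($E{\left(C \right)} = \sqrt{4 + \frac{5}{4}} = \sqrt{\frac{21}{4}} = \frac{\sqrt{21}}{2}$)
$b{\left(j \right)} = \frac{\sqrt{21}}{2}$
$\frac{1}{m + b{\left(163 \right)}} = \frac{1}{-12126 + \frac{\sqrt{21}}{2}}$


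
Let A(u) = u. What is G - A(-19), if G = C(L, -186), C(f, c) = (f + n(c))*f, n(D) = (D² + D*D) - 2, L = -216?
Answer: -14898365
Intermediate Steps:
n(D) = -2 + 2*D² (n(D) = (D² + D²) - 2 = 2*D² - 2 = -2 + 2*D²)
C(f, c) = f*(-2 + f + 2*c²) (C(f, c) = (f + (-2 + 2*c²))*f = (-2 + f + 2*c²)*f = f*(-2 + f + 2*c²))
G = -14898384 (G = -216*(-2 - 216 + 2*(-186)²) = -216*(-2 - 216 + 2*34596) = -216*(-2 - 216 + 69192) = -216*68974 = -14898384)
G - A(-19) = -14898384 - 1*(-19) = -14898384 + 19 = -14898365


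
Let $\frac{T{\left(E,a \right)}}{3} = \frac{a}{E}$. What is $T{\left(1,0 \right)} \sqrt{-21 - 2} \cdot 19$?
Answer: $0$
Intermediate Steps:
$T{\left(E,a \right)} = \frac{3 a}{E}$ ($T{\left(E,a \right)} = 3 \frac{a}{E} = \frac{3 a}{E}$)
$T{\left(1,0 \right)} \sqrt{-21 - 2} \cdot 19 = 3 \cdot 0 \cdot 1^{-1} \sqrt{-21 - 2} \cdot 19 = 3 \cdot 0 \cdot 1 \sqrt{-23} \cdot 19 = 0 i \sqrt{23} \cdot 19 = 0 \cdot 19 = 0$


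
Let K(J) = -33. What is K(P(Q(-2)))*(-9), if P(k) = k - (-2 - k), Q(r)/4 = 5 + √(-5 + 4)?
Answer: 297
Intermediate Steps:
Q(r) = 20 + 4*I (Q(r) = 4*(5 + √(-5 + 4)) = 4*(5 + √(-1)) = 4*(5 + I) = 20 + 4*I)
P(k) = 2 + 2*k (P(k) = k + (2 + k) = 2 + 2*k)
K(P(Q(-2)))*(-9) = -33*(-9) = 297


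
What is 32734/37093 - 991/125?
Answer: -32667413/4636625 ≈ -7.0455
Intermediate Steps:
32734/37093 - 991/125 = -32667413/4636625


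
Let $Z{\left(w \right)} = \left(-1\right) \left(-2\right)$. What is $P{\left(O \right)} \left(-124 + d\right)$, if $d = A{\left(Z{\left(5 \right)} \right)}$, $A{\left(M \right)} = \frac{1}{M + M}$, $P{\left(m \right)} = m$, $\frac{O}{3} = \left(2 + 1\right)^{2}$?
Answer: $- \frac{13365}{4} \approx -3341.3$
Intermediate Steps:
$O = 27$ ($O = 3 \left(2 + 1\right)^{2} = 3 \cdot 3^{2} = 3 \cdot 9 = 27$)
$Z{\left(w \right)} = 2$
$A{\left(M \right)} = \frac{1}{2 M}$
$d = \frac{1}{4}$ ($d = \frac{1}{2 \cdot 2} = \frac{1}{2} \cdot \frac{1}{2} = \frac{1}{4} \approx 0.25$)
$P{\left(O \right)} \left(-124 + d\right) = 27 \left(-124 + \frac{1}{4}\right) = 27 \left(- \frac{495}{4}\right) = - \frac{13365}{4}$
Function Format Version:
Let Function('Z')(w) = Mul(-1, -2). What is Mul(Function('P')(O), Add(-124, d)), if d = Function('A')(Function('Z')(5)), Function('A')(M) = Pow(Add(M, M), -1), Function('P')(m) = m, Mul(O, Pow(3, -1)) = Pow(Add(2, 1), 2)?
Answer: Rational(-13365, 4) ≈ -3341.3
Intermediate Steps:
O = 27 (O = Mul(3, Pow(Add(2, 1), 2)) = Mul(3, Pow(3, 2)) = Mul(3, 9) = 27)
Function('Z')(w) = 2
Function('A')(M) = Mul(Rational(1, 2), Pow(M, -1)) (Function('A')(M) = Pow(Mul(2, M), -1) = Mul(Rational(1, 2), Pow(M, -1)))
d = Rational(1, 4) (d = Mul(Rational(1, 2), Pow(2, -1)) = Mul(Rational(1, 2), Rational(1, 2)) = Rational(1, 4) ≈ 0.25000)
Mul(Function('P')(O), Add(-124, d)) = Mul(27, Add(-124, Rational(1, 4))) = Mul(27, Rational(-495, 4)) = Rational(-13365, 4)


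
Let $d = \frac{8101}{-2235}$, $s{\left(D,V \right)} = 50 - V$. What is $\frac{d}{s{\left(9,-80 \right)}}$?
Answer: $- \frac{8101}{290550} \approx -0.027882$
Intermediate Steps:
$d = - \frac{8101}{2235}$ ($d = 8101 \left(- \frac{1}{2235}\right) = - \frac{8101}{2235} \approx -3.6246$)
$\frac{d}{s{\left(9,-80 \right)}} = - \frac{8101}{2235 \left(50 - -80\right)} = - \frac{8101}{2235 \left(50 + 80\right)} = - \frac{8101}{2235 \cdot 130} = \left(- \frac{8101}{2235}\right) \frac{1}{130} = - \frac{8101}{290550}$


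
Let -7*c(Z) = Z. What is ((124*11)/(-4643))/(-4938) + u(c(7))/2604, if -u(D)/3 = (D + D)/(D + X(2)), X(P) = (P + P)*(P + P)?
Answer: 1767043/8291980130 ≈ 0.00021310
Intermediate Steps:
X(P) = 4*P² (X(P) = (2*P)*(2*P) = 4*P²)
c(Z) = -Z/7
u(D) = -6*D/(16 + D) (u(D) = -3*(D + D)/(D + 4*2²) = -3*2*D/(D + 4*4) = -3*2*D/(D + 16) = -3*2*D/(16 + D) = -6*D/(16 + D))
((124*11)/(-4643))/(-4938) + u(c(7))/2604 = ((124*11)/(-4643))/(-4938) - 6*(-⅐*7)/(16 - ⅐*7)/2604 = (1364*(-1/4643))*(-1/4938) - 6*(-1)/(16 - 1)*(1/2604) = -1364/4643*(-1/4938) - 6*(-1)/15*(1/2604) = 682/11463567 - 6*(-1)*1/15*(1/2604) = 682/11463567 + (⅖)*(1/2604) = 682/11463567 + 1/6510 = 1767043/8291980130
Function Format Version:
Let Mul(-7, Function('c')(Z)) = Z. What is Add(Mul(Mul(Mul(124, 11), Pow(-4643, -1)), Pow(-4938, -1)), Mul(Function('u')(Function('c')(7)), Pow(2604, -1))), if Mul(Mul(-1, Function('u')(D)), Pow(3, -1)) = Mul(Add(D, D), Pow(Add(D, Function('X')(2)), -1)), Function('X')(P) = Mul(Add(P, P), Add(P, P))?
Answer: Rational(1767043, 8291980130) ≈ 0.00021310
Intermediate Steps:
Function('X')(P) = Mul(4, Pow(P, 2)) (Function('X')(P) = Mul(Mul(2, P), Mul(2, P)) = Mul(4, Pow(P, 2)))
Function('c')(Z) = Mul(Rational(-1, 7), Z)
Function('u')(D) = Mul(-6, D, Pow(Add(16, D), -1)) (Function('u')(D) = Mul(-3, Mul(Add(D, D), Pow(Add(D, Mul(4, Pow(2, 2))), -1))) = Mul(-3, Mul(Mul(2, D), Pow(Add(D, Mul(4, 4)), -1))) = Mul(-3, Mul(Mul(2, D), Pow(Add(D, 16), -1))) = Mul(-3, Mul(Mul(2, D), Pow(Add(16, D), -1))) = Mul(-3, Mul(2, D, Pow(Add(16, D), -1))) = Mul(-6, D, Pow(Add(16, D), -1)))
Add(Mul(Mul(Mul(124, 11), Pow(-4643, -1)), Pow(-4938, -1)), Mul(Function('u')(Function('c')(7)), Pow(2604, -1))) = Add(Mul(Mul(Mul(124, 11), Pow(-4643, -1)), Pow(-4938, -1)), Mul(Mul(-6, Mul(Rational(-1, 7), 7), Pow(Add(16, Mul(Rational(-1, 7), 7)), -1)), Pow(2604, -1))) = Add(Mul(Mul(1364, Rational(-1, 4643)), Rational(-1, 4938)), Mul(Mul(-6, -1, Pow(Add(16, -1), -1)), Rational(1, 2604))) = Add(Mul(Rational(-1364, 4643), Rational(-1, 4938)), Mul(Mul(-6, -1, Pow(15, -1)), Rational(1, 2604))) = Add(Rational(682, 11463567), Mul(Mul(-6, -1, Rational(1, 15)), Rational(1, 2604))) = Add(Rational(682, 11463567), Mul(Rational(2, 5), Rational(1, 2604))) = Add(Rational(682, 11463567), Rational(1, 6510)) = Rational(1767043, 8291980130)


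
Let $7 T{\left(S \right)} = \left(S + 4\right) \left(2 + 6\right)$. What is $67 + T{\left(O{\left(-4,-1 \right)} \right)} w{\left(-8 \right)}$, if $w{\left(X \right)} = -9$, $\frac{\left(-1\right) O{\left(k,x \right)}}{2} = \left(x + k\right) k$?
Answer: $\frac{3061}{7} \approx 437.29$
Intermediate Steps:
$O{\left(k,x \right)} = - 2 k \left(k + x\right)$ ($O{\left(k,x \right)} = - 2 \left(x + k\right) k = - 2 \left(k + x\right) k = - 2 k \left(k + x\right)$)
$T{\left(S \right)} = \frac{32}{7} + \frac{8 S}{7}$ ($T{\left(S \right)} = \frac{\left(S + 4\right) \left(2 + 6\right)}{7} = \frac{\left(4 + S\right) 8}{7} = \frac{32 + 8 S}{7} = \frac{32}{7} + \frac{8 S}{7}$)
$67 + T{\left(O{\left(-4,-1 \right)} \right)} w{\left(-8 \right)} = 67 + \left(\frac{32}{7} + \frac{8 \left(\left(-2\right) \left(-4\right) \left(-4 - 1\right)\right)}{7}\right) \left(-9\right) = 67 + \left(\frac{32}{7} + \frac{8 \left(\left(-2\right) \left(-4\right) \left(-5\right)\right)}{7}\right) \left(-9\right) = 67 + \left(\frac{32}{7} + \frac{8}{7} \left(-40\right)\right) \left(-9\right) = 67 + \left(\frac{32}{7} - \frac{320}{7}\right) \left(-9\right) = 67 - - \frac{2592}{7} = 67 + \frac{2592}{7} = \frac{3061}{7}$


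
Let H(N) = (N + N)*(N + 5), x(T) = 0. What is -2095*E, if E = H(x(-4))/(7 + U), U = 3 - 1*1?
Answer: 0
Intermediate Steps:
U = 2 (U = 3 - 1 = 2)
H(N) = 2*N*(5 + N) (H(N) = (2*N)*(5 + N) = 2*N*(5 + N))
E = 0 (E = (2*0*(5 + 0))/(7 + 2) = (2*0*5)/9 = (1/9)*0 = 0)
-2095*E = -2095*0 = 0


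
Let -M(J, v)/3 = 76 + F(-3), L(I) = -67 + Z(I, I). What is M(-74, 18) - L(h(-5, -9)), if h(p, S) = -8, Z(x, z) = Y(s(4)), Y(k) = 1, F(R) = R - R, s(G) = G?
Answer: -162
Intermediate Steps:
F(R) = 0
Z(x, z) = 1
L(I) = -66 (L(I) = -67 + 1 = -66)
M(J, v) = -228 (M(J, v) = -3*(76 + 0) = -3*76 = -228)
M(-74, 18) - L(h(-5, -9)) = -228 - 1*(-66) = -228 + 66 = -162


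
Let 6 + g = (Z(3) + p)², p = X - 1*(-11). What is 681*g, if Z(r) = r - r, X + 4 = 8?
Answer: 149139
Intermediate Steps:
X = 4 (X = -4 + 8 = 4)
Z(r) = 0
p = 15 (p = 4 - 1*(-11) = 4 + 11 = 15)
g = 219 (g = -6 + (0 + 15)² = -6 + 15² = -6 + 225 = 219)
681*g = 681*219 = 149139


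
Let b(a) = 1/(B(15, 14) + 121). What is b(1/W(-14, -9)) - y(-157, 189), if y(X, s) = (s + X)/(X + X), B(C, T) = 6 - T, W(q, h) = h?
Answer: 1965/17741 ≈ 0.11076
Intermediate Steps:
y(X, s) = (X + s)/(2*X) (y(X, s) = (X + s)/((2*X)) = (X + s)*(1/(2*X)) = (X + s)/(2*X))
b(a) = 1/113 (b(a) = 1/((6 - 1*14) + 121) = 1/((6 - 14) + 121) = 1/(-8 + 121) = 1/113)
b(1/W(-14, -9)) - y(-157, 189) = 1/113 - (-157 + 189)/(2*(-157)) = 1/113 - (-1)*32/(2*157) = 1/113 - 1*(-16/157) = 1/113 + 16/157 = 1965/17741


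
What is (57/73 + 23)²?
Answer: 3013696/5329 ≈ 565.53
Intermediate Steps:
(57/73 + 23)² = (1736/73)² = 3013696/5329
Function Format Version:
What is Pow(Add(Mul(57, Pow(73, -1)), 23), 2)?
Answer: Rational(3013696, 5329) ≈ 565.53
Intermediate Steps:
Pow(Add(Mul(57, Pow(73, -1)), 23), 2) = Pow(Add(Mul(57, Rational(1, 73)), 23), 2) = Pow(Add(Rational(57, 73), 23), 2) = Pow(Rational(1736, 73), 2) = Rational(3013696, 5329)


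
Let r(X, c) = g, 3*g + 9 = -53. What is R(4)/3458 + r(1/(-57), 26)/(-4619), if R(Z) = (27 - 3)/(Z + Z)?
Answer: 8257/1545726 ≈ 0.0053418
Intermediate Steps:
R(Z) = 12/Z (R(Z) = 24/((2*Z)) = 24*(1/(2*Z)) = 12/Z)
g = -62/3 (g = -3 + (⅓)*(-53) = -3 - 53/3 = -62/3 ≈ -20.667)
r(X, c) = -62/3
R(4)/3458 + r(1/(-57), 26)/(-4619) = (12/4)/3458 - 62/3/(-4619) = (12*(¼))*(1/3458) - 62/3*(-1/4619) = 3*(1/3458) + 2/447 = 3/3458 + 2/447 = 8257/1545726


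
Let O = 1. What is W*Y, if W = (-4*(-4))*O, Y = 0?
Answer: 0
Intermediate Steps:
W = 16 (W = -4*(-4)*1 = 16*1 = 16)
W*Y = 16*0 = 0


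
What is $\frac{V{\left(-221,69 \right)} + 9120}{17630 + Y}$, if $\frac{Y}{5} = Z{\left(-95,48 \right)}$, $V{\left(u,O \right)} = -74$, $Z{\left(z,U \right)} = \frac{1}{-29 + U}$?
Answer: $\frac{171874}{334975} \approx 0.51309$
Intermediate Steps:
$Y = \frac{5}{19}$ ($Y = \frac{5}{-29 + 48} = \frac{5}{19} \approx 0.26316$)
$\frac{V{\left(-221,69 \right)} + 9120}{17630 + Y} = \frac{-74 + 9120}{17630 + \frac{5}{19}} = \frac{9046}{\frac{334975}{19}} = 9046 \cdot \frac{19}{334975} = \frac{171874}{334975}$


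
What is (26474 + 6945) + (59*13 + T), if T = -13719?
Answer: 20467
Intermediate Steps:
(26474 + 6945) + (59*13 + T) = (26474 + 6945) + (59*13 - 13719) = 33419 + (767 - 13719) = 33419 - 12952 = 20467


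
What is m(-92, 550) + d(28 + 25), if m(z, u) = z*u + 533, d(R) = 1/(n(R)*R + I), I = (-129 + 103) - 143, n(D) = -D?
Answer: -149099527/2978 ≈ -50067.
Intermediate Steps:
I = -169 (I = -26 - 143 = -169)
d(R) = 1/(-169 - R²) (d(R) = 1/((-R)*R - 169) = 1/(-R² - 169) = 1/(-169 - R²))
m(z, u) = 533 + u*z (m(z, u) = u*z + 533 = 533 + u*z)
m(-92, 550) + d(28 + 25) = (533 + 550*(-92)) + 1/(-169 - (28 + 25)²) = (533 - 50600) + 1/(-169 - 1*53²) = -50067 + 1/(-169 - 1*2809) = -50067 + 1/(-169 - 2809) = -50067 + 1/(-2978) = -50067 - 1/2978 = -149099527/2978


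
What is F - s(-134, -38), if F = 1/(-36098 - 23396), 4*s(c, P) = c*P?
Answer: -75735863/59494 ≈ -1273.0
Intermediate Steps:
s(c, P) = P*c/4 (s(c, P) = (c*P)/4 = (P*c)/4 = P*c/4)
F = -1/59494 (F = 1/(-59494) = -1/59494 ≈ -1.6808e-5)
F - s(-134, -38) = -1/59494 - (-38)*(-134)/4 = -1/59494 - 1*1273 = -1/59494 - 1273 = -75735863/59494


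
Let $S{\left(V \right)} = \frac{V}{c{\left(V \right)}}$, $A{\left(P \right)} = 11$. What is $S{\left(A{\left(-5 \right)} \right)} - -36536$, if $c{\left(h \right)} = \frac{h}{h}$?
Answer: $36547$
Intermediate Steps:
$c{\left(h \right)} = 1$
$S{\left(V \right)} = V$ ($S{\left(V \right)} = \frac{V}{1} = V 1 = V$)
$S{\left(A{\left(-5 \right)} \right)} - -36536 = 11 - -36536 = 11 + 36536 = 36547$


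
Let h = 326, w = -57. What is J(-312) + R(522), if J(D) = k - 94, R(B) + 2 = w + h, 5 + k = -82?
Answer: 86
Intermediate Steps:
k = -87 (k = -5 - 82 = -87)
R(B) = 267 (R(B) = -2 + (-57 + 326) = -2 + 269 = 267)
J(D) = -181 (J(D) = -87 - 94 = -181)
J(-312) + R(522) = -181 + 267 = 86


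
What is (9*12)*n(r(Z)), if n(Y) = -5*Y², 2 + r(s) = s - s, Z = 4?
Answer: -2160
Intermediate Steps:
r(s) = -2 (r(s) = -2 + (s - s) = -2 + 0 = -2)
(9*12)*n(r(Z)) = (9*12)*(-5*(-2)²) = 108*(-5*4) = 108*(-20) = -2160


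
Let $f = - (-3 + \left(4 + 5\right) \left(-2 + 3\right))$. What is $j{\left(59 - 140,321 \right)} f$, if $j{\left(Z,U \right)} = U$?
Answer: $-1926$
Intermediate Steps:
$f = -6$ ($f = - (-3 + 9 \cdot 1) = - (-3 + 9) = \left(-1\right) 6 = -6$)
$j{\left(59 - 140,321 \right)} f = 321 \left(-6\right) = -1926$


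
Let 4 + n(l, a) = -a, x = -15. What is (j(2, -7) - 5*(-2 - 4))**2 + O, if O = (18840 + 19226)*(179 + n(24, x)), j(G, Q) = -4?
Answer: 7233216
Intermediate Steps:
n(l, a) = -4 - a
O = 7232540 (O = (18840 + 19226)*(179 + (-4 - 1*(-15))) = 38066*(179 + (-4 + 15)) = 38066*(179 + 11) = 38066*190 = 7232540)
(j(2, -7) - 5*(-2 - 4))**2 + O = (-4 - 5*(-2 - 4))**2 + 7232540 = (-4 - 5*(-6))**2 + 7232540 = (-4 + 30)**2 + 7232540 = 26**2 + 7232540 = 676 + 7232540 = 7233216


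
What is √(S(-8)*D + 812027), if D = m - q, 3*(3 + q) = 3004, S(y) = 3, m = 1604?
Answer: 2*√203461 ≈ 902.13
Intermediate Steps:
q = 2995/3 (q = -3 + (⅓)*3004 = -3 + 3004/3 = 2995/3 ≈ 998.33)
D = 1817/3 (D = 1604 - 1*2995/3 = 1604 - 2995/3 = 1817/3 ≈ 605.67)
√(S(-8)*D + 812027) = √(3*(1817/3) + 812027) = √(1817 + 812027) = √813844 = 2*√203461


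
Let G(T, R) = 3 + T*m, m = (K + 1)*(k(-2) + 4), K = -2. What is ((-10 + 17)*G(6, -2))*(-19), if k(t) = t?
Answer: 1197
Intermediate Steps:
m = -2 (m = (-2 + 1)*(-2 + 4) = -1*2 = -2)
G(T, R) = 3 - 2*T (G(T, R) = 3 + T*(-2) = 3 - 2*T)
((-10 + 17)*G(6, -2))*(-19) = ((-10 + 17)*(3 - 2*6))*(-19) = (7*(3 - 12))*(-19) = (7*(-9))*(-19) = -63*(-19) = 1197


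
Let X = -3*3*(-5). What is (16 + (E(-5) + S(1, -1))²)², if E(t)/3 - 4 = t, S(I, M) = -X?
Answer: 5382400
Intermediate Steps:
X = 45 (X = -9*(-5) = 45)
S(I, M) = -45 (S(I, M) = -1*45 = -45)
E(t) = 12 + 3*t
(16 + (E(-5) + S(1, -1))²)² = (16 + ((12 + 3*(-5)) - 45)²)² = (16 + ((12 - 15) - 45)²)² = (16 + (-3 - 45)²)² = (16 + (-48)²)² = (16 + 2304)² = 2320² = 5382400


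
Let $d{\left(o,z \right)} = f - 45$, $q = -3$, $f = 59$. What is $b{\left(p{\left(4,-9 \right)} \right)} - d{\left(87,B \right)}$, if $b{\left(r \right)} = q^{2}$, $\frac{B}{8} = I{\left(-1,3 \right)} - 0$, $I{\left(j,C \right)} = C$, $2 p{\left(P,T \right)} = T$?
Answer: $-5$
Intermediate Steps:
$p{\left(P,T \right)} = \frac{T}{2}$
$B = 24$ ($B = 8 \left(3 - 0\right) = 8 \left(3 + 0\right) = 8 \cdot 3 = 24$)
$d{\left(o,z \right)} = 14$ ($d{\left(o,z \right)} = 59 - 45 = 14$)
$b{\left(r \right)} = 9$ ($b{\left(r \right)} = \left(-3\right)^{2} = 9$)
$b{\left(p{\left(4,-9 \right)} \right)} - d{\left(87,B \right)} = 9 - 14 = -5$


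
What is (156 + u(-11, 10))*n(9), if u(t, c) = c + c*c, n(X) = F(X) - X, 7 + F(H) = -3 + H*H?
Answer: 16492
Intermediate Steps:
F(H) = -10 + H² (F(H) = -7 + (-3 + H*H) = -7 + (-3 + H²) = -10 + H²)
n(X) = -10 + X² - X (n(X) = (-10 + X²) - X = -10 + X² - X)
u(t, c) = c + c²
(156 + u(-11, 10))*n(9) = (156 + 10*(1 + 10))*(-10 + 9² - 1*9) = (156 + 10*11)*(-10 + 81 - 9) = (156 + 110)*62 = 266*62 = 16492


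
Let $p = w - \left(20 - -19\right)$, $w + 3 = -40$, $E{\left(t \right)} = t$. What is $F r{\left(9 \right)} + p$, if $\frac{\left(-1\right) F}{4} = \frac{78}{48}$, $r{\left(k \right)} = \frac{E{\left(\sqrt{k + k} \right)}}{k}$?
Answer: $-82 - \frac{13 \sqrt{2}}{6} \approx -85.064$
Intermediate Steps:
$w = -43$ ($w = -3 - 40 = -43$)
$r{\left(k \right)} = \frac{\sqrt{2}}{\sqrt{k}}$ ($r{\left(k \right)} = \frac{\sqrt{k + k}}{k} = \frac{\sqrt{2 k}}{k} = \frac{\sqrt{2} \sqrt{k}}{k} = \frac{\sqrt{2}}{\sqrt{k}}$)
$p = -82$ ($p = -43 - \left(20 - -19\right) = -43 - \left(20 + 19\right) = -43 - 39 = -82$)
$F = - \frac{13}{2}$ ($F = - 4 \cdot \frac{78}{48} = - 4 \cdot 78 \cdot \frac{1}{48} = \left(-4\right) \frac{13}{8} = - \frac{13}{2} \approx -6.5$)
$F r{\left(9 \right)} + p = - \frac{13 \frac{\sqrt{2}}{3}}{2} - 82 = - \frac{13 \sqrt{2}}{6} - 82 = -82 - \frac{13 \sqrt{2}}{6}$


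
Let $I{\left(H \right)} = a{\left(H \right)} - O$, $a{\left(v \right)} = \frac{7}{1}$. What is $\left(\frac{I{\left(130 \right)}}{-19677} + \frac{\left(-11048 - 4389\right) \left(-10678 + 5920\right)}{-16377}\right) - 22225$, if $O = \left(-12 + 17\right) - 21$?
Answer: $- \frac{2869090843246}{107416743} \approx -26710.0$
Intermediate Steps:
$a{\left(v \right)} = 7$ ($a{\left(v \right)} = 7 \cdot 1 = 7$)
$O = -16$ ($O = 5 - 21 = -16$)
$I{\left(H \right)} = 23$ ($I{\left(H \right)} = 7 - -16 = 7 + 16 = 23$)
$\left(\frac{I{\left(130 \right)}}{-19677} + \frac{\left(-11048 - 4389\right) \left(-10678 + 5920\right)}{-16377}\right) - 22225 = \left(\frac{23}{-19677} + \frac{\left(-11048 - 4389\right) \left(-10678 + 5920\right)}{-16377}\right) - 22225 = \left(23 \left(- \frac{1}{19677}\right) + \left(-15437\right) \left(-4758\right) \left(- \frac{1}{16377}\right)\right) - 22225 = \left(- \frac{23}{19677} + 73449246 \left(- \frac{1}{16377}\right)\right) - 22225 = \left(- \frac{23}{19677} - \frac{24483082}{5459}\right) - 22225 = - \frac{481753730071}{107416743} - 22225 = - \frac{2869090843246}{107416743}$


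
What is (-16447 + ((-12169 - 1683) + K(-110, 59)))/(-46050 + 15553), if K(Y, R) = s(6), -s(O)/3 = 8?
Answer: 30323/30497 ≈ 0.99429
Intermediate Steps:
s(O) = -24 (s(O) = -3*8 = -24)
K(Y, R) = -24
(-16447 + ((-12169 - 1683) + K(-110, 59)))/(-46050 + 15553) = (-16447 + ((-12169 - 1683) - 24))/(-46050 + 15553) = (-16447 + (-13852 - 24))/(-30497) = (-16447 - 13876)*(-1/30497) = -30323*(-1/30497) = 30323/30497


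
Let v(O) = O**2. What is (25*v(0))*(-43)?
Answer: 0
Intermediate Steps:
(25*v(0))*(-43) = (25*0**2)*(-43) = (25*0)*(-43) = 0*(-43) = 0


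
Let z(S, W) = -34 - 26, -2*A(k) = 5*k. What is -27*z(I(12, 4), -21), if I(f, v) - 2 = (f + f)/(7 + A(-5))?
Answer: 1620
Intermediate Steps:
A(k) = -5*k/2
I(f, v) = 2 + 4*f/39 (I(f, v) = 2 + (f + f)/(7 - 5/2*(-5)) = 2 + (2*f)/(7 + 25/2) = 2 + (2*f)/(39/2) = 2 + (2*f)*(2/39) = 2 + 4*f/39)
z(S, W) = -60
-27*z(I(12, 4), -21) = -27*(-60) = 1620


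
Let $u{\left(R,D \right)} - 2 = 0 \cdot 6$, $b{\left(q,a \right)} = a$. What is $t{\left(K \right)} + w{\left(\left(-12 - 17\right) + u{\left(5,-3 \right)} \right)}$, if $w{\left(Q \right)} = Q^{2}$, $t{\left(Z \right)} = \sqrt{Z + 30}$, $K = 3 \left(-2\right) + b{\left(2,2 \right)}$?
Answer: $729 + \sqrt{26} \approx 734.1$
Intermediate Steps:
$u{\left(R,D \right)} = 2$ ($u{\left(R,D \right)} = 2 + 0 \cdot 6 = 2 + 0 = 2$)
$K = -4$ ($K = 3 \left(-2\right) + 2 = -6 + 2 = -4$)
$t{\left(Z \right)} = \sqrt{30 + Z}$
$t{\left(K \right)} + w{\left(\left(-12 - 17\right) + u{\left(5,-3 \right)} \right)} = \sqrt{30 - 4} + \left(\left(-12 - 17\right) + 2\right)^{2} = \sqrt{26} + \left(-29 + 2\right)^{2} = \sqrt{26} + \left(-27\right)^{2} = \sqrt{26} + 729 = 729 + \sqrt{26}$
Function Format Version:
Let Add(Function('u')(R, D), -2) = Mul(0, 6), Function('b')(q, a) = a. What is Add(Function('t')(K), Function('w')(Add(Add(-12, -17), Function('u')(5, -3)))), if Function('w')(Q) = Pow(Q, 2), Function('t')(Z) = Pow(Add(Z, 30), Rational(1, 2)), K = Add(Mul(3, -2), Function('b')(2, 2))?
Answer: Add(729, Pow(26, Rational(1, 2))) ≈ 734.10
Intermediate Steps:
Function('u')(R, D) = 2 (Function('u')(R, D) = Add(2, Mul(0, 6)) = Add(2, 0) = 2)
K = -4 (K = Add(Mul(3, -2), 2) = Add(-6, 2) = -4)
Function('t')(Z) = Pow(Add(30, Z), Rational(1, 2))
Add(Function('t')(K), Function('w')(Add(Add(-12, -17), Function('u')(5, -3)))) = Add(Pow(Add(30, -4), Rational(1, 2)), Pow(Add(Add(-12, -17), 2), 2)) = Add(Pow(26, Rational(1, 2)), Pow(Add(-29, 2), 2)) = Add(Pow(26, Rational(1, 2)), Pow(-27, 2)) = Add(Pow(26, Rational(1, 2)), 729) = Add(729, Pow(26, Rational(1, 2)))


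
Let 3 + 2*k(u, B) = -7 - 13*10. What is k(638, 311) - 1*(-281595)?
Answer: 281525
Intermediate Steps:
k(u, B) = -70 (k(u, B) = -3/2 + (-7 - 13*10)/2 = -3/2 + (-7 - 130)/2 = -3/2 + (½)*(-137) = -3/2 - 137/2 = -70)
k(638, 311) - 1*(-281595) = -70 - 1*(-281595) = -70 + 281595 = 281525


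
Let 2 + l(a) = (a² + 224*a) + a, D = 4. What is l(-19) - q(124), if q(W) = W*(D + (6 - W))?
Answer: 10220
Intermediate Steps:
q(W) = W*(10 - W) (q(W) = W*(4 + (6 - W)) = W*(10 - W))
l(a) = -2 + a² + 225*a (l(a) = -2 + ((a² + 224*a) + a) = -2 + (a² + 225*a) = -2 + a² + 225*a)
l(-19) - q(124) = (-2 + (-19)² + 225*(-19)) - 124*(10 - 1*124) = (-2 + 361 - 4275) - 124*(10 - 124) = -3916 - 124*(-114) = -3916 - 1*(-14136) = -3916 + 14136 = 10220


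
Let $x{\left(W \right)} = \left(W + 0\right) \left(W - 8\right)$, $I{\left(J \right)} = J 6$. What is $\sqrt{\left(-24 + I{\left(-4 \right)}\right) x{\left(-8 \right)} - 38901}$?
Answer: $3 i \sqrt{5005} \approx 212.24 i$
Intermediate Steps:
$I{\left(J \right)} = 6 J$
$x{\left(W \right)} = W \left(-8 + W\right)$
$\sqrt{\left(-24 + I{\left(-4 \right)}\right) x{\left(-8 \right)} - 38901} = \sqrt{\left(-24 + 6 \left(-4\right)\right) \left(- 8 \left(-8 - 8\right)\right) - 38901} = \sqrt{\left(-24 - 24\right) \left(\left(-8\right) \left(-16\right)\right) - 38901} = \sqrt{\left(-48\right) 128 - 38901} = \sqrt{-6144 - 38901} = \sqrt{-45045} = 3 i \sqrt{5005}$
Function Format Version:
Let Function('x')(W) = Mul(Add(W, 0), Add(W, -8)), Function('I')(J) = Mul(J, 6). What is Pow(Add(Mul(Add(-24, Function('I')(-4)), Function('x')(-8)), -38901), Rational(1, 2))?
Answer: Mul(3, I, Pow(5005, Rational(1, 2))) ≈ Mul(212.24, I)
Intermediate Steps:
Function('I')(J) = Mul(6, J)
Function('x')(W) = Mul(W, Add(-8, W))
Pow(Add(Mul(Add(-24, Function('I')(-4)), Function('x')(-8)), -38901), Rational(1, 2)) = Pow(Add(Mul(Add(-24, Mul(6, -4)), Mul(-8, Add(-8, -8))), -38901), Rational(1, 2)) = Pow(Add(Mul(Add(-24, -24), Mul(-8, -16)), -38901), Rational(1, 2)) = Pow(Add(Mul(-48, 128), -38901), Rational(1, 2)) = Pow(Add(-6144, -38901), Rational(1, 2)) = Pow(-45045, Rational(1, 2)) = Mul(3, I, Pow(5005, Rational(1, 2)))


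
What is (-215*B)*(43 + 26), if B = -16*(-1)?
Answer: -237360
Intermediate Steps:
B = 16
(-215*B)*(43 + 26) = (-215*16)*(43 + 26) = -3440*69 = -237360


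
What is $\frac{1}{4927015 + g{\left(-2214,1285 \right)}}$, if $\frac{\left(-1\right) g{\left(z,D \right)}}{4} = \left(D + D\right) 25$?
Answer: $\frac{1}{4670015} \approx 2.1413 \cdot 10^{-7}$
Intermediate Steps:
$g{\left(z,D \right)} = - 200 D$ ($g{\left(z,D \right)} = - 4 \left(D + D\right) 25 = - 4 \cdot 2 D 25 = - 4 \cdot 50 D = - 200 D$)
$\frac{1}{4927015 + g{\left(-2214,1285 \right)}} = \frac{1}{4927015 - 257000} = \frac{1}{4670015}$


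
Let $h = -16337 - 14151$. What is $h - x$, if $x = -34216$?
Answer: $3728$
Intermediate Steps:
$h = -30488$ ($h = -16337 - 14151 = -30488$)
$h - x = -30488 - -34216 = -30488 + 34216 = 3728$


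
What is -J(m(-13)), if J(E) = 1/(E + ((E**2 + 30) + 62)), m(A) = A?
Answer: -1/248 ≈ -0.0040323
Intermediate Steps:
J(E) = 1/(92 + E + E**2) (J(E) = 1/(E + ((30 + E**2) + 62)) = 1/(E + (92 + E**2)) = 1/(92 + E + E**2))
-J(m(-13)) = -1/(92 - 13 + (-13)**2) = -1/(92 - 13 + 169) = -1/248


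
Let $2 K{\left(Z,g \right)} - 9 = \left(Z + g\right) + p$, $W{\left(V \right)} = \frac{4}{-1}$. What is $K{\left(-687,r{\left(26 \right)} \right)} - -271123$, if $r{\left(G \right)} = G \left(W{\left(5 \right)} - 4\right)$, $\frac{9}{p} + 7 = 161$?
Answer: $\frac{83369449}{308} \approx 2.7068 \cdot 10^{5}$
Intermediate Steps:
$p = \frac{9}{154}$ ($p = \frac{9}{-7 + 161} = \frac{9}{154} \approx 0.058442$)
$W{\left(V \right)} = -4$ ($W{\left(V \right)} = 4 \left(-1\right) = -4$)
$r{\left(G \right)} = - 8 G$ ($r{\left(G \right)} = G \left(-4 - 4\right) = G \left(-8\right) = - 8 G$)
$K{\left(Z,g \right)} = \frac{1395}{308} + \frac{Z}{2} + \frac{g}{2}$ ($K{\left(Z,g \right)} = \frac{9}{2} + \frac{\left(Z + g\right) + \frac{9}{154}}{2} = \frac{9}{2} + \frac{\frac{9}{154} + Z + g}{2} = \frac{9}{2} + \left(\frac{9}{308} + \frac{Z}{2} + \frac{g}{2}\right) = \frac{1395}{308} + \frac{Z}{2} + \frac{g}{2}$)
$K{\left(-687,r{\left(26 \right)} \right)} - -271123 = \left(\frac{1395}{308} + \frac{1}{2} \left(-687\right) + \frac{\left(-8\right) 26}{2}\right) - -271123 = \left(\frac{1395}{308} - \frac{687}{2} + \frac{1}{2} \left(-208\right)\right) + 271123 = \left(\frac{1395}{308} - \frac{687}{2} - 104\right) + 271123 = - \frac{136435}{308} + 271123 = \frac{83369449}{308}$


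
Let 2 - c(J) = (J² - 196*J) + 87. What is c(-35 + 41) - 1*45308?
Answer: -44253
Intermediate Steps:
c(J) = -85 - J² + 196*J (c(J) = 2 - ((J² - 196*J) + 87) = 2 - (87 + J² - 196*J) = 2 + (-87 - J² + 196*J) = -85 - J² + 196*J)
c(-35 + 41) - 1*45308 = (-85 - (-35 + 41)² + 196*(-35 + 41)) - 1*45308 = (-85 - 1*6² + 196*6) - 45308 = (-85 - 1*36 + 1176) - 45308 = (-85 - 36 + 1176) - 45308 = 1055 - 45308 = -44253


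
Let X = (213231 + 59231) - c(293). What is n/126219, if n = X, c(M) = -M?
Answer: 272755/126219 ≈ 2.1610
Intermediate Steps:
X = 272755 (X = (213231 + 59231) - (-1)*293 = 272462 - 1*(-293) = 272462 + 293 = 272755)
n = 272755
n/126219 = 272755/126219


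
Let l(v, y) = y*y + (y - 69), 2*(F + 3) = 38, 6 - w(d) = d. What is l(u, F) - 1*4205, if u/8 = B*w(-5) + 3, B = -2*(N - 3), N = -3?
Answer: -4002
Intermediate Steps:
w(d) = 6 - d
B = 12 (B = -2*(-3 - 3) = -2*(-6) = 12)
u = 1080 (u = 8*(12*(6 - 1*(-5)) + 3) = 8*(12*(6 + 5) + 3) = 8*(12*11 + 3) = 8*(132 + 3) = 8*135 = 1080)
F = 16 (F = -3 + (1/2)*38 = -3 + 19 = 16)
l(v, y) = -69 + y + y**2 (l(v, y) = y**2 + (-69 + y) = -69 + y + y**2)
l(u, F) - 1*4205 = (-69 + 16 + 16**2) - 1*4205 = (-69 + 16 + 256) - 4205 = 203 - 4205 = -4002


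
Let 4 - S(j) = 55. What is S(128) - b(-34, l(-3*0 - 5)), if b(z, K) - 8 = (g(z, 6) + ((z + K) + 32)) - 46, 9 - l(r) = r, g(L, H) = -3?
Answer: -22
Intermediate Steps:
l(r) = 9 - r
b(z, K) = -9 + K + z (b(z, K) = 8 + ((-3 + ((z + K) + 32)) - 46) = 8 + ((-3 + ((K + z) + 32)) - 46) = 8 + ((-3 + (32 + K + z)) - 46) = 8 + ((29 + K + z) - 46) = 8 + (-17 + K + z) = -9 + K + z)
S(j) = -51 (S(j) = 4 - 1*55 = 4 - 55 = -51)
S(128) - b(-34, l(-3*0 - 5)) = -51 - (-9 + (9 - (-3*0 - 5)) - 34) = -51 - (-9 + (9 - (0 - 5)) - 34) = -51 - (-9 + (9 - 1*(-5)) - 34) = -51 - (-9 + (9 + 5) - 34) = -51 - (-9 + 14 - 34) = -51 - 1*(-29) = -51 + 29 = -22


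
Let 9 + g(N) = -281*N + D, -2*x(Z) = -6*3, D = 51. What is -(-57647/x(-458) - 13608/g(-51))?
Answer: 92075867/14373 ≈ 6406.2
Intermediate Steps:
x(Z) = 9 (x(Z) = -(-3)*3 = -½*(-18) = 9)
g(N) = 42 - 281*N (g(N) = -9 + (-281*N + 51) = -9 + (51 - 281*N) = 42 - 281*N)
-(-57647/x(-458) - 13608/g(-51)) = -(-57647/9 - 13608/(42 - 281*(-51))) = -(-57647*⅑ - 13608/(42 + 14331)) = -(-57647/9 - 13608/14373) = -(-57647/9 - 13608*1/14373) = -(-57647/9 - 1512/1597) = -1*(-92075867/14373) = 92075867/14373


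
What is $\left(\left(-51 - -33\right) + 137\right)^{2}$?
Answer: $14161$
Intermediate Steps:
$\left(\left(-51 - -33\right) + 137\right)^{2} = \left(\left(-51 + 33\right) + 137\right)^{2} = \left(-18 + 137\right)^{2} = 119^{2} = 14161$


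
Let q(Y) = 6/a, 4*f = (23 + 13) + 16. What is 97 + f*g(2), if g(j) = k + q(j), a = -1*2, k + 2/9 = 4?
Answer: 964/9 ≈ 107.11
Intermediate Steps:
k = 34/9 (k = -2/9 + 4 = 34/9 ≈ 3.7778)
a = -2
f = 13 (f = ((23 + 13) + 16)/4 = (36 + 16)/4 = (¼)*52 = 13)
q(Y) = -3 (q(Y) = 6/(-2) = 6*(-½) = -3)
g(j) = 7/9 (g(j) = 34/9 - 3 = 7/9)
97 + f*g(2) = 97 + 13*(7/9) = 97 + 91/9 = 964/9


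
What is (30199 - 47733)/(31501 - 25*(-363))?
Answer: -8767/20288 ≈ -0.43213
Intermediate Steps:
(30199 - 47733)/(31501 - 25*(-363)) = -17534/(31501 + 9075) = -17534/40576 = -17534*1/40576 = -8767/20288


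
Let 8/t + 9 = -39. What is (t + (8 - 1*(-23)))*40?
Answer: 3700/3 ≈ 1233.3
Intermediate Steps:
t = -⅙ (t = 8/(-9 - 39) = 8/(-48) = 8*(-1/48) = -⅙ ≈ -0.16667)
(t + (8 - 1*(-23)))*40 = (-⅙ + (8 - 1*(-23)))*40 = (-⅙ + (8 + 23))*40 = (-⅙ + 31)*40 = (185/6)*40 = 3700/3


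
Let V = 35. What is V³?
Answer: 42875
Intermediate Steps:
V³ = 35³ = 42875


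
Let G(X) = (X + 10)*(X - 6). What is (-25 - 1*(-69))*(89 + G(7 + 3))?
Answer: 7436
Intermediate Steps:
G(X) = (-6 + X)*(10 + X) (G(X) = (10 + X)*(-6 + X) = (-6 + X)*(10 + X))
(-25 - 1*(-69))*(89 + G(7 + 3)) = (-25 - 1*(-69))*(89 + (-60 + (7 + 3)² + 4*(7 + 3))) = (-25 + 69)*(89 + (-60 + 10² + 4*10)) = 44*(89 + (-60 + 100 + 40)) = 44*(89 + 80) = 44*169 = 7436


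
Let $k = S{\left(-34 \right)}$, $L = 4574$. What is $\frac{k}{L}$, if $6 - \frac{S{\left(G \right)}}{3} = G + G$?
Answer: $\frac{111}{2287} \approx 0.048535$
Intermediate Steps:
$S{\left(G \right)} = 18 - 6 G$ ($S{\left(G \right)} = 18 - 3 \left(G + G\right) = 18 - 3 \cdot 2 G = 18 - 6 G$)
$k = 222$ ($k = 18 - -204 = 18 + 204 = 222$)
$\frac{k}{L} = \frac{222}{4574} = 222 \cdot \frac{1}{4574} = \frac{111}{2287}$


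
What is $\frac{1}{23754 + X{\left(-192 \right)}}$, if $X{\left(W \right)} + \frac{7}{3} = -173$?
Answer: $\frac{3}{70736} \approx 4.2411 \cdot 10^{-5}$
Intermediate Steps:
$X{\left(W \right)} = - \frac{526}{3}$ ($X{\left(W \right)} = - \frac{7}{3} - 173 = - \frac{526}{3}$)
$\frac{1}{23754 + X{\left(-192 \right)}} = \frac{1}{23754 - \frac{526}{3}} = \frac{1}{\frac{70736}{3}} = \frac{3}{70736}$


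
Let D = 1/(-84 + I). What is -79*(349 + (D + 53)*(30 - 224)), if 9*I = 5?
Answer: 589177023/751 ≈ 7.8452e+5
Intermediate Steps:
I = 5/9 (I = (⅑)*5 = 5/9 ≈ 0.55556)
D = -9/751 (D = 1/(-84 + 5/9) = 1/(-751/9) = -9/751 ≈ -0.011984)
-79*(349 + (D + 53)*(30 - 224)) = -79*(349 + (-9/751 + 53)*(30 - 224)) = -79*(349 + (39794/751)*(-194)) = -79*(349 - 7720036/751) = -79*(-7457937/751) = 589177023/751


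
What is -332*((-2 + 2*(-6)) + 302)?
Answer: -95616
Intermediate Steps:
-332*((-2 + 2*(-6)) + 302) = -332*((-2 - 12) + 302) = -332*(-14 + 302) = -332*288 = -95616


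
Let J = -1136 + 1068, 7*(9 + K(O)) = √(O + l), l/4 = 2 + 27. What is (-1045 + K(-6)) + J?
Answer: -1122 + √110/7 ≈ -1120.5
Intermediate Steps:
l = 116 (l = 4*(2 + 27) = 4*29 = 116)
K(O) = -9 + √(116 + O)/7 (K(O) = -9 + √(O + 116)/7 = -9 + √(116 + O)/7)
J = -68
(-1045 + K(-6)) + J = (-1045 + (-9 + √(116 - 6)/7)) - 68 = (-1045 + (-9 + √110/7)) - 68 = (-1054 + √110/7) - 68 = -1122 + √110/7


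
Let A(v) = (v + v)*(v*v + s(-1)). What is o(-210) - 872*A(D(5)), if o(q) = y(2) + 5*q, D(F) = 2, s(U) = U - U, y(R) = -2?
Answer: -15004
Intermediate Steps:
s(U) = 0
o(q) = -2 + 5*q
A(v) = 2*v**3 (A(v) = (v + v)*(v*v + 0) = (2*v)*(v**2 + 0) = (2*v)*v**2 = 2*v**3)
o(-210) - 872*A(D(5)) = (-2 + 5*(-210)) - 872*2*2**3 = (-2 - 1050) - 872*2*8 = -1052 - 872*16 = -1052 - 1*13952 = -1052 - 13952 = -15004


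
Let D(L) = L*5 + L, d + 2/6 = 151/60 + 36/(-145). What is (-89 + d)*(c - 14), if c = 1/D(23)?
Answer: 292532983/240120 ≈ 1218.3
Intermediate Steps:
d = 3367/1740 (d = -⅓ + (151/60 + 36/(-145)) = -⅓ + (151*(1/60) + 36*(-1/145)) = -⅓ + (151/60 - 36/145) = -⅓ + 3947/1740 = 3367/1740 ≈ 1.9351)
D(L) = 6*L (D(L) = 5*L + L = 6*L)
c = 1/138 (c = 1/(6*23) = 1/138 ≈ 0.0072464)
(-89 + d)*(c - 14) = (-89 + 3367/1740)*(1/138 - 14) = -151493/1740*(-1931/138) = 292532983/240120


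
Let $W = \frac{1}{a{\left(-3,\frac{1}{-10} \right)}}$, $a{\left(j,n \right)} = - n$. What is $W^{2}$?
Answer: $100$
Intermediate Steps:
$W = 10$ ($W = \frac{1}{\left(-1\right) \frac{1}{-10}} = \frac{1}{\left(-1\right) \left(- \frac{1}{10}\right)} = \frac{1}{\frac{1}{10}} = 10$)
$W^{2} = 10^{2} = 100$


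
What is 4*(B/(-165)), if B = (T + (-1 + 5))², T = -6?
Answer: -16/165 ≈ -0.096970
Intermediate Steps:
B = 4 (B = (-6 + (-1 + 5))² = (-6 + 4)² = (-2)² = 4)
4*(B/(-165)) = 4*(4/(-165)) = 4*(4*(-1/165)) = 4*(-4/165) = -16/165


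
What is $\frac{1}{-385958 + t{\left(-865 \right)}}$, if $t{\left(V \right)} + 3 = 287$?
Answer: $- \frac{1}{385674} \approx -2.5929 \cdot 10^{-6}$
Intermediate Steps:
$t{\left(V \right)} = 284$ ($t{\left(V \right)} = -3 + 287 = 284$)
$\frac{1}{-385958 + t{\left(-865 \right)}} = \frac{1}{-385958 + 284} = \frac{1}{-385674} = - \frac{1}{385674}$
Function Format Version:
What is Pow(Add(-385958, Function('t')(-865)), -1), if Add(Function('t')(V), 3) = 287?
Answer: Rational(-1, 385674) ≈ -2.5929e-6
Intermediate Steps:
Function('t')(V) = 284 (Function('t')(V) = Add(-3, 287) = 284)
Pow(Add(-385958, Function('t')(-865)), -1) = Pow(Add(-385958, 284), -1) = Pow(-385674, -1) = Rational(-1, 385674)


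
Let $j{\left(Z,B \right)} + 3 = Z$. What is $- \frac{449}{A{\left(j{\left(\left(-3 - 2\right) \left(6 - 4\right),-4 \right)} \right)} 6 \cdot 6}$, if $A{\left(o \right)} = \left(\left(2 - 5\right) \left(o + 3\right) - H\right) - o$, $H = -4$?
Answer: $- \frac{449}{1692} \approx -0.26537$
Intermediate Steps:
$j{\left(Z,B \right)} = -3 + Z$
$A{\left(o \right)} = -5 - 4 o$ ($A{\left(o \right)} = \left(\left(2 - 5\right) \left(o + 3\right) - -4\right) - o = \left(- 3 \left(3 + o\right) + 4\right) - o = \left(\left(-9 - 3 o\right) + 4\right) - o = \left(-5 - 3 o\right) - o = -5 - 4 o$)
$- \frac{449}{A{\left(j{\left(\left(-3 - 2\right) \left(6 - 4\right),-4 \right)} \right)} 6 \cdot 6} = - \frac{449}{\left(-5 - 4 \left(-3 + \left(-3 - 2\right) \left(6 - 4\right)\right)\right) 6 \cdot 6} = - \frac{449}{\left(-5 - 4 \left(-3 - 10\right)\right) 6 \cdot 6} = - \frac{449}{\left(-5 - -52\right) 6 \cdot 6} = - \frac{449}{\left(-5 + 52\right) 6 \cdot 6} = - \frac{449}{47 \cdot 6 \cdot 6} = - \frac{449}{282 \cdot 6} = - \frac{449}{1692}$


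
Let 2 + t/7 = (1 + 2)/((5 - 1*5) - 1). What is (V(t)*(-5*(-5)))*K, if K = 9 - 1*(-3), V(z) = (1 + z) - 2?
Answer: -10800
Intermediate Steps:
t = -35 (t = -14 + 7*((1 + 2)/((5 - 1*5) - 1)) = -14 + 7*(3/((5 - 5) - 1)) = -14 + 7*(3/(0 - 1)) = -14 + 7*(3/(-1)) = -14 + 7*(3*(-1)) = -14 + 7*(-3) = -14 - 21 = -35)
V(z) = -1 + z
K = 12 (K = 9 + 3 = 12)
(V(t)*(-5*(-5)))*K = ((-1 - 35)*(-5*(-5)))*12 = -36*25*12 = -900*12 = -10800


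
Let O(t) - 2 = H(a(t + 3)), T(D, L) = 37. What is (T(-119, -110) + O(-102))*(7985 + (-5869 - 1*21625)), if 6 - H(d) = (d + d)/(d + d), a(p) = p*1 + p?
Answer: -858396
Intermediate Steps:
a(p) = 2*p (a(p) = p + p = 2*p)
H(d) = 5 (H(d) = 6 - (d + d)/(d + d) = 6 - 2*d/(2*d) = 6 - 2*d*1/(2*d) = 6 - 1*1 = 6 - 1 = 5)
O(t) = 7 (O(t) = 2 + 5 = 7)
(T(-119, -110) + O(-102))*(7985 + (-5869 - 1*21625)) = (37 + 7)*(7985 + (-5869 - 1*21625)) = 44*(7985 + (-5869 - 21625)) = 44*(7985 - 27494) = 44*(-19509) = -858396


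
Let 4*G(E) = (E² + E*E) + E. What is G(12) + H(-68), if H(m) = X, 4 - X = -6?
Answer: 85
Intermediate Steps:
X = 10 (X = 4 - 1*(-6) = 4 + 6 = 10)
G(E) = E²/2 + E/4 (G(E) = ((E² + E*E) + E)/4 = ((E² + E²) + E)/4 = (2*E² + E)/4 = (E + 2*E²)/4 = E²/2 + E/4)
H(m) = 10
G(12) + H(-68) = (¼)*12*(1 + 2*12) + 10 = (¼)*12*(1 + 24) + 10 = (¼)*12*25 + 10 = 75 + 10 = 85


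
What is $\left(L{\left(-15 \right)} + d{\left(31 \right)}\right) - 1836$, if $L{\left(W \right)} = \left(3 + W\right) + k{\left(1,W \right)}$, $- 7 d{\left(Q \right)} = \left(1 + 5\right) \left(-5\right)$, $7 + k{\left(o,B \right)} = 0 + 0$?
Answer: $- \frac{12955}{7} \approx -1850.7$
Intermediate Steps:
$k{\left(o,B \right)} = -7$ ($k{\left(o,B \right)} = -7 + \left(0 + 0\right) = -7 + 0 = -7$)
$d{\left(Q \right)} = \frac{30}{7}$ ($d{\left(Q \right)} = - \frac{\left(1 + 5\right) \left(-5\right)}{7} = - \frac{6 \left(-5\right)}{7} = \left(- \frac{1}{7}\right) \left(-30\right) = \frac{30}{7}$)
$L{\left(W \right)} = -4 + W$ ($L{\left(W \right)} = \left(3 + W\right) - 7 = -4 + W$)
$\left(L{\left(-15 \right)} + d{\left(31 \right)}\right) - 1836 = \left(\left(-4 - 15\right) + \frac{30}{7}\right) - 1836 = \left(-19 + \frac{30}{7}\right) - 1836 = - \frac{103}{7} - 1836 = - \frac{12955}{7}$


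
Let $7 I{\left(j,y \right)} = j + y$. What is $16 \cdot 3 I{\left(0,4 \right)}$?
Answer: $\frac{192}{7} \approx 27.429$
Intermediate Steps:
$I{\left(j,y \right)} = \frac{j}{7} + \frac{y}{7}$ ($I{\left(j,y \right)} = \frac{j + y}{7} = \frac{j}{7} + \frac{y}{7}$)
$16 \cdot 3 I{\left(0,4 \right)} = 16 \cdot 3 \left(\frac{1}{7} \cdot 0 + \frac{1}{7} \cdot 4\right) = 48 \left(0 + \frac{4}{7}\right) = 48 \cdot \frac{4}{7} = \frac{192}{7}$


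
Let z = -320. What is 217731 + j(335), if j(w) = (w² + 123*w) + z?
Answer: 370841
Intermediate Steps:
j(w) = -320 + w² + 123*w (j(w) = (w² + 123*w) - 320 = -320 + w² + 123*w)
217731 + j(335) = 217731 + (-320 + 335² + 123*335) = 217731 + (-320 + 112225 + 41205) = 217731 + 153110 = 370841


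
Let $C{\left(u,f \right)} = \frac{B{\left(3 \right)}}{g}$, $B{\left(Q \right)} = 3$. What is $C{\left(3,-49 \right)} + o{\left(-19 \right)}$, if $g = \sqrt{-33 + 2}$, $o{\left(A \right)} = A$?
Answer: $-19 - \frac{3 i \sqrt{31}}{31} \approx -19.0 - 0.53882 i$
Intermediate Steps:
$g = i \sqrt{31}$ ($g = \sqrt{-31} = i \sqrt{31} \approx 5.5678 i$)
$C{\left(u,f \right)} = - \frac{3 i \sqrt{31}}{31}$ ($C{\left(u,f \right)} = \frac{3}{i \sqrt{31}} = 3 \left(- \frac{i \sqrt{31}}{31}\right) = - \frac{3 i \sqrt{31}}{31}$)
$C{\left(3,-49 \right)} + o{\left(-19 \right)} = - \frac{3 i \sqrt{31}}{31} - 19 = -19 - \frac{3 i \sqrt{31}}{31}$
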